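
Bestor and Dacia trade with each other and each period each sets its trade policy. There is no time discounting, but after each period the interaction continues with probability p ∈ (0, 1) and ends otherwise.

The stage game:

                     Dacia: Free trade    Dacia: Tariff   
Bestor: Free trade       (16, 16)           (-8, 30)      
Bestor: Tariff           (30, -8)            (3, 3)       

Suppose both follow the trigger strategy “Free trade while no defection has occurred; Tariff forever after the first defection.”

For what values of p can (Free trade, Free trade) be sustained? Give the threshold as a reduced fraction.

Expected cooperation value is 16 + p·16 + p²·16 + … = 16/(1−p); deviation gives 30 + p·3/(1−p).
16 ≥ 30(1−p) + 3p ⇒ 27p ≥ 14 ⇒ p ≥ 14/27.

14/27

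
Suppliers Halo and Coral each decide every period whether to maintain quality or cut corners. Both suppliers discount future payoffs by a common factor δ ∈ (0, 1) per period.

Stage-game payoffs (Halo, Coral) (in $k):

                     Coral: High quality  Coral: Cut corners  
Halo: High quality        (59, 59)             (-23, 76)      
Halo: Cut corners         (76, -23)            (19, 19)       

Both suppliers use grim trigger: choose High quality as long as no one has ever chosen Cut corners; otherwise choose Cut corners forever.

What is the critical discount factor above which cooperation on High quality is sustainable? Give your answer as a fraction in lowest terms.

17/57

59/(1−δ) ≥ 76 + 19δ/(1−δ)
59 ≥ 76 − 57δ
δ ≥ 17/57.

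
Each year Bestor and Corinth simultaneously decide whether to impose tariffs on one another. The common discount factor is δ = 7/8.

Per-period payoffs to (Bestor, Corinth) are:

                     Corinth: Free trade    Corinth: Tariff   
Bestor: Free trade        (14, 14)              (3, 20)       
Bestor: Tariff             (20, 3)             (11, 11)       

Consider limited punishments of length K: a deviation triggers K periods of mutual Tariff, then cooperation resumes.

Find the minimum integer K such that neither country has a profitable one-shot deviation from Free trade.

IC: δ(1−δ^K)/(1−δ) ≥ (20−14)/(14−11) = 2.
With δ = 7/8: need 1 − δ^K ≥ 2·(1−7/8)/(7/8), i.e. δ^K ≤ 0.7143.
Since (7/8)^2 = 0.7656 and (7/8)^3 = 0.6699, the smallest such K is 3.

3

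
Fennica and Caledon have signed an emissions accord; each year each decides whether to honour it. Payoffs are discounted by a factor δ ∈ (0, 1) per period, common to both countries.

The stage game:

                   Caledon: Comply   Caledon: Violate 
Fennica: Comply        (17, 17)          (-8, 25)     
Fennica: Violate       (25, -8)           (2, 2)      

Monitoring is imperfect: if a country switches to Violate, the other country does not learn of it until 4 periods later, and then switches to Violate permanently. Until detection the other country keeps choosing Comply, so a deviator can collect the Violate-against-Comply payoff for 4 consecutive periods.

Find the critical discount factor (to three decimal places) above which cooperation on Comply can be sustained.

0.768

Deviating for the 4 undetected periods gains 25−17 = 8 per period over cooperation, then loses 17−2 = 15 per period forever once punishment starts.
Gain: 8(1 + δ + … + δ^3); loss: 15·δ^4/(1−δ).
No profitable deviation ⇔ 8(1−δ^4) ≤ 15·δ^4, i.e. δ^4 ≥ 8/(8+15) = 8/23.
Hence δ ≥ (8/23)^(1/4) ≈ 0.768.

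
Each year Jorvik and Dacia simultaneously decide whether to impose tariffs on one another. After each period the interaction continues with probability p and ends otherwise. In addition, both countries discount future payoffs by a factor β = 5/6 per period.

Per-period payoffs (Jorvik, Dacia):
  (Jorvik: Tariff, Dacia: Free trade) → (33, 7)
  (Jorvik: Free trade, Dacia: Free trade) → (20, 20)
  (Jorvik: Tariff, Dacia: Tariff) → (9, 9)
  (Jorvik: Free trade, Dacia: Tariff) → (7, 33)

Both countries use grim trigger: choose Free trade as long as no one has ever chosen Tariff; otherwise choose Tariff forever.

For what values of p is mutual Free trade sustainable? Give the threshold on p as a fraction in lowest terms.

13/20

Expected continuation weight on next period's payoff is β·p = 5/6·p, which plays the role of the discount factor.
Cooperation requires 5/6·p ≥ (33−20)/(33−9) = 13/24, hence p ≥ 13/20.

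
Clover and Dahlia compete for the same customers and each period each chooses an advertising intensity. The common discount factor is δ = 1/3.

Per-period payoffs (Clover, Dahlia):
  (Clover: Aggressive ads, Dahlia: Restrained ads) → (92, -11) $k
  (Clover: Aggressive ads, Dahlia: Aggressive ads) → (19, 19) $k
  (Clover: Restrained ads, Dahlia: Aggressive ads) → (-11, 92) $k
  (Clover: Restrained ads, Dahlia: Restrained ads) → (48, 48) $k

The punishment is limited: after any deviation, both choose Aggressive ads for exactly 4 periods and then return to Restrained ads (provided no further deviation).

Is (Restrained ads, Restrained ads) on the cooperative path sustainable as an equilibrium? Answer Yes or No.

Comparing payoff streams over the 5 periods until play realigns: cooperate → 48(1+δ+…+δ^4); deviate → 92 + 19(δ+…+δ^4).
Cooperation is sustained iff (48−19)(δ+…+δ^4) ≥ 92−48.
δ+…+δ^4 = 1/3·(1−(1/3)^4)/(1−1/3) = 0.4938, and (92−48)/(48−19) = 1.5172.
0.4938 < 1.5172, so cooperation is not sustainable.

No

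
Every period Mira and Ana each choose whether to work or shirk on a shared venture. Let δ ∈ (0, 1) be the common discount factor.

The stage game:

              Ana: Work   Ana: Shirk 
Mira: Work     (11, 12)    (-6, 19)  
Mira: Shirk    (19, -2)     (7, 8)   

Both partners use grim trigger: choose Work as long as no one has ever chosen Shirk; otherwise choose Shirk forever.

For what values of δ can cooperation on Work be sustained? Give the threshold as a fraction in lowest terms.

For Mira: deviation gain 19−11 = 8, per-period punishment loss 11−7 = 4. IC gives δ ≥ 8/12 = 2/3.
For Ana: gain 7, loss 4 per period, so δ ≥ 7/11.
The tighter constraint is Mira's, so cooperation needs δ ≥ 2/3.

2/3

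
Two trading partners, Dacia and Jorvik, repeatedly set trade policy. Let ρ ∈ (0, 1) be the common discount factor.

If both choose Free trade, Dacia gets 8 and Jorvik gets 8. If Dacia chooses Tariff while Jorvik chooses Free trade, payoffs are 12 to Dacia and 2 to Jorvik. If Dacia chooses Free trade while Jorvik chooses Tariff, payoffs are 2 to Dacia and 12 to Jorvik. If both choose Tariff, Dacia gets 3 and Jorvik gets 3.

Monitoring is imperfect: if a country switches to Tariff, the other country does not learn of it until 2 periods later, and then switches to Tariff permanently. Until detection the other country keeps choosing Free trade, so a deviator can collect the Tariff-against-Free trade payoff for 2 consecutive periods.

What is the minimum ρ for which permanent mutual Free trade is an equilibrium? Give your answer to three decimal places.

0.667

The best deviation is to choose Tariff for all 2 undetected periods, earning 12 each, then 3 forever once detected.
Deviation value: 12(1−ρ^2)/(1−ρ) + 3ρ^2/(1−ρ); cooperation value: 8/(1−ρ).
IC: 8 ≥ 12(1−ρ^2) + 3ρ^2 = 12 − 9ρ^2.
So ρ^2 ≥ 4/9, giving ρ ≥ (4/9)^(1/2) ≈ 0.667.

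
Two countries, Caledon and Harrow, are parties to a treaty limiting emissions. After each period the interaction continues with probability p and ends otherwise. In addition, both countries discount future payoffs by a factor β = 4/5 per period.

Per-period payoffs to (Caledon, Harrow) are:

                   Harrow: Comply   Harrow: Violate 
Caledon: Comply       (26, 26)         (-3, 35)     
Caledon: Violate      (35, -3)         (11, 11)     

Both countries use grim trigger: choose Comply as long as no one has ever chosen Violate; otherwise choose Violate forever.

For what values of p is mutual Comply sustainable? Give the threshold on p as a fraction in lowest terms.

15/32

With continuation probability p and discount β, the effective per-period discount factor is βp.
Grim-trigger IC: βp ≥ (35−26)/(35−11) = 3/8.
So p ≥ (3/8)/(4/5) = 15/32.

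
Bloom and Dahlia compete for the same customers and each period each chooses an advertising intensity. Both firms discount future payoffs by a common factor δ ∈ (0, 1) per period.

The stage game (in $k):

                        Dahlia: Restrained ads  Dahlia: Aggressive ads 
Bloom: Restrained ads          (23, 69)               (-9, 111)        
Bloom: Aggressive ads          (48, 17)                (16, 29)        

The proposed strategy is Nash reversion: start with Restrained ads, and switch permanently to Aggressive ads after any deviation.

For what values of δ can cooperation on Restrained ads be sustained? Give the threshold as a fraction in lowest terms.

Bloom's threshold: (48−23)/(48−16) = 25/32.
Dahlia's threshold: (111−69)/(111−29) = 21/41.
25/32 > 21/41, so Bloom binds and δ* = 25/32.

25/32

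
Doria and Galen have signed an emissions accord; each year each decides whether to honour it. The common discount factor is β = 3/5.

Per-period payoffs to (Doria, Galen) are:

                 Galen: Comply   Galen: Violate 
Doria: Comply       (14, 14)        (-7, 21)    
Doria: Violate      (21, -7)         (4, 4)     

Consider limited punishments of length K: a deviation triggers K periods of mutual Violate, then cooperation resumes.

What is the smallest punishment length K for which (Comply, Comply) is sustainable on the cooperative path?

2

IC: β(1−β^K)/(1−β) ≥ (21−14)/(14−4) = 7/10.
With β = 3/5: need 1 − β^K ≥ 7/10·(1−3/5)/(3/5), i.e. β^K ≤ 0.5333.
Since (3/5)^1 = 0.6000 and (3/5)^2 = 0.3600, the smallest such K is 2.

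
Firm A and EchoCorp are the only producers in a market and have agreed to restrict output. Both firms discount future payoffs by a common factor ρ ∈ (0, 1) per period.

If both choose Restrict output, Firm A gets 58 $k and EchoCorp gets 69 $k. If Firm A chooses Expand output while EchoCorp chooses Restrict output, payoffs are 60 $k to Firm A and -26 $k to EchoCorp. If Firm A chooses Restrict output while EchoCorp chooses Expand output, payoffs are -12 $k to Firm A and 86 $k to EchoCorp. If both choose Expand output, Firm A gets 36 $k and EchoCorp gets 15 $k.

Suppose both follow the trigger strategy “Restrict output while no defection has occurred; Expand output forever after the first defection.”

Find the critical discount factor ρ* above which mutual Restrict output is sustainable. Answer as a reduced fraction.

17/71

For Firm A: deviation gain 60−58 = 2, per-period punishment loss 58−36 = 22. IC gives ρ ≥ 2/24 = 1/12.
For EchoCorp: gain 17, loss 54 per period, so ρ ≥ 17/71.
The tighter constraint is EchoCorp's, so cooperation needs ρ ≥ 17/71.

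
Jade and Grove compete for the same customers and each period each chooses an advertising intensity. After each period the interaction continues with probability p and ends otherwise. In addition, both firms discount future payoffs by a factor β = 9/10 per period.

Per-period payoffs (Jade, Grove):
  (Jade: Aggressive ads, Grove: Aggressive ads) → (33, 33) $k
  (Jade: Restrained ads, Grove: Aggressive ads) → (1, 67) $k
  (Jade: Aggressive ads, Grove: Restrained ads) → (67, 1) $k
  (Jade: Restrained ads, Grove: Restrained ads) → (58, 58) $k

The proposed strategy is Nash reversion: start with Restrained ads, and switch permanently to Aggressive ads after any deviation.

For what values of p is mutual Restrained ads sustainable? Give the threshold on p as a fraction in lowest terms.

5/17

With continuation probability p and discount β, the effective per-period discount factor is βp.
Grim-trigger IC: βp ≥ (67−58)/(67−33) = 9/34.
So p ≥ (9/34)/(9/10) = 5/17.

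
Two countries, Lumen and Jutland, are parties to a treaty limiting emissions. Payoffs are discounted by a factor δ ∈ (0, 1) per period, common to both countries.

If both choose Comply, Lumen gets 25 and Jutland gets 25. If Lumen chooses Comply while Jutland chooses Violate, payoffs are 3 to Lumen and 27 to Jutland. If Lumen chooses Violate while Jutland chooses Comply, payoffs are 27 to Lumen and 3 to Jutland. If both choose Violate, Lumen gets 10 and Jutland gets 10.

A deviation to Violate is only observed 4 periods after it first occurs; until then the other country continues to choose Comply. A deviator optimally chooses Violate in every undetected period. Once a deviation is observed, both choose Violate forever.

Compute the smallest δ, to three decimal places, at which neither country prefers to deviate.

0.586

The best deviation is to choose Violate for all 4 undetected periods, earning 27 each, then 10 forever once detected.
Deviation value: 27(1−δ^4)/(1−δ) + 10δ^4/(1−δ); cooperation value: 25/(1−δ).
IC: 25 ≥ 27(1−δ^4) + 10δ^4 = 27 − 17δ^4.
So δ^4 ≥ 2/17, giving δ ≥ (2/17)^(1/4) ≈ 0.586.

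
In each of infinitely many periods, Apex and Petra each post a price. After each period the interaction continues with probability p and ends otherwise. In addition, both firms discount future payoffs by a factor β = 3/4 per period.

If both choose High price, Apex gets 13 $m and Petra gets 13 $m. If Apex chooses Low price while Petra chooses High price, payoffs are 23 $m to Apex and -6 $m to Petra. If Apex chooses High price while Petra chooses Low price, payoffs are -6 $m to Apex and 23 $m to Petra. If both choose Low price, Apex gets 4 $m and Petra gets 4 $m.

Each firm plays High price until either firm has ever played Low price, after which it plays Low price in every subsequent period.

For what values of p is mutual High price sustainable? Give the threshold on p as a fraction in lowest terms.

Expected continuation weight on next period's payoff is β·p = 3/4·p, which plays the role of the discount factor.
Cooperation requires 3/4·p ≥ (23−13)/(23−4) = 10/19, hence p ≥ 40/57.

40/57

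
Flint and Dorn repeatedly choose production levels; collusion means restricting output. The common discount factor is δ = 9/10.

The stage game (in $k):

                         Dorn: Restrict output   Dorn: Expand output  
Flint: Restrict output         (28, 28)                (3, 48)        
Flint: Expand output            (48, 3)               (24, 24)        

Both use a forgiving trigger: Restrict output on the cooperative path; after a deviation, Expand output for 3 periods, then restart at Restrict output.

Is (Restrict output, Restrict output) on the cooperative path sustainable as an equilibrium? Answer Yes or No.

No

IC: δ+…+δ^3 ≥ (48−28)/(28−24) = 5.
At δ = 9/10: partial sum = 2.4390 < 5.0000. Cooperation not sustainable.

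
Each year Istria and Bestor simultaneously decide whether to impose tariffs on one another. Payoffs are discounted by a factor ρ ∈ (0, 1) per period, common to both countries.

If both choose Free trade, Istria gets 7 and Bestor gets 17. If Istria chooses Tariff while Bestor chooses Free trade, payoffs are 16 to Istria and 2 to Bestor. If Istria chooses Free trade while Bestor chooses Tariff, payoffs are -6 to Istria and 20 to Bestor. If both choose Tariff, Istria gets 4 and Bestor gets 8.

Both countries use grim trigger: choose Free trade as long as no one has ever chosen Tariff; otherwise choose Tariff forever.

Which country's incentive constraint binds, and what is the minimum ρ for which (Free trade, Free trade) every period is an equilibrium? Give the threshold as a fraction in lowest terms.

For Istria: deviation gain 16−7 = 9, per-period punishment loss 7−4 = 3. IC gives ρ ≥ 9/12 = 3/4.
For Bestor: gain 3, loss 9 per period, so ρ ≥ 3/12 = 1/4.
The tighter constraint is Istria's, so cooperation needs ρ ≥ 3/4.

Istria; ρ ≥ 3/4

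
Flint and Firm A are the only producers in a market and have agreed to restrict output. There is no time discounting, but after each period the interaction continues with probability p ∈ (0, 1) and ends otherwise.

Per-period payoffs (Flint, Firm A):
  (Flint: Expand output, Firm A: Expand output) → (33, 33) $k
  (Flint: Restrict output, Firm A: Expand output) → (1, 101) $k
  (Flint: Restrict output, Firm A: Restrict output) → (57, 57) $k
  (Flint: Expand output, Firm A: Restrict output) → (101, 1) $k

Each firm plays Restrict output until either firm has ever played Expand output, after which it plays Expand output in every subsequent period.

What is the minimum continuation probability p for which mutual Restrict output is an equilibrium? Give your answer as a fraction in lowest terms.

With no time discounting, the continuation probability p plays the role of the discount factor.
Grim-trigger IC: 57/(1−p) ≥ 101 + 33p/(1−p) ⇒ p ≥ (101−57)/(101−33) = 11/17.

11/17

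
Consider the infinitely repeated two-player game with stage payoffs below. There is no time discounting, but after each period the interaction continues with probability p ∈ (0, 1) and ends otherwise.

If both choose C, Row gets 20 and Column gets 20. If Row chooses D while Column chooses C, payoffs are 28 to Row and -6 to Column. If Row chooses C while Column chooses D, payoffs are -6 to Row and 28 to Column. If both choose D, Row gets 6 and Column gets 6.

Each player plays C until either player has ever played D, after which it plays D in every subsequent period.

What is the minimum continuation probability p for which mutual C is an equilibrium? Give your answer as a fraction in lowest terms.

4/11

With no time discounting, the continuation probability p plays the role of the discount factor.
Grim-trigger IC: 20/(1−p) ≥ 28 + 6p/(1−p) ⇒ p ≥ (28−20)/(28−6) = 4/11.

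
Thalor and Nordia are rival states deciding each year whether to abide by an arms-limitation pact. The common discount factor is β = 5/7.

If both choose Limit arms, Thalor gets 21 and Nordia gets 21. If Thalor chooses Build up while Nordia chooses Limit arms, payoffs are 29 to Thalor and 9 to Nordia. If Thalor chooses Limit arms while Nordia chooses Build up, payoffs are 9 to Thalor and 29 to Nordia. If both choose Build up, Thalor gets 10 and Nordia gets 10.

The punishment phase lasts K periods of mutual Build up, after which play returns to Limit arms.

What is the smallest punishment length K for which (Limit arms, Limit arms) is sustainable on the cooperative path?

2

Need Σ_{k=1}^{K} β^k ≥ (29−21)/(21−10) = 0.7273 at β = 5/7.
At K = 1 the sum is 0.7143 < 0.7273; at K = 2 it is 1.2245 ≥ 0.7273.
So the minimum punishment length is K = 2.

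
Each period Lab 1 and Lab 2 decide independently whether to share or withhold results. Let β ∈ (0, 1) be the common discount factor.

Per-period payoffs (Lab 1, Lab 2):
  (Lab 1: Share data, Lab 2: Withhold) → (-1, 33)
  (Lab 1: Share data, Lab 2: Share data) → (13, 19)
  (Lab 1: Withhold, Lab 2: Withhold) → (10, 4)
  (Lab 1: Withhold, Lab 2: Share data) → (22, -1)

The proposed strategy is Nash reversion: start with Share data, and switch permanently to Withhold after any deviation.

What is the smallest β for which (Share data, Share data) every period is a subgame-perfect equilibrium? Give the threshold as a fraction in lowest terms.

Lab 1's threshold: (22−13)/(22−10) = 3/4.
Lab 2's threshold: (33−19)/(33−4) = 14/29.
3/4 > 14/29, so Lab 1 binds and β* = 3/4.

3/4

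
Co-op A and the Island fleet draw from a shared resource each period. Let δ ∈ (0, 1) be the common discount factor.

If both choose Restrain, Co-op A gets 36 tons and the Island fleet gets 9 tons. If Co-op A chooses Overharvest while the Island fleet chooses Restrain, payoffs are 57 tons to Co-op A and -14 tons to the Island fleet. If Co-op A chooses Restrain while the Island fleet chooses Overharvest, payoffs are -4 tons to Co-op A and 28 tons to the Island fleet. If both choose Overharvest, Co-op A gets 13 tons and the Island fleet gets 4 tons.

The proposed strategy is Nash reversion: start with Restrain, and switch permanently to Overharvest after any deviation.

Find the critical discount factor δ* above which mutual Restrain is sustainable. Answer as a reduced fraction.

For Co-op A: deviation gain 57−36 = 21, per-period punishment loss 36−13 = 23. IC gives δ ≥ 21/44.
For the Island fleet: gain 19, loss 5 per period, so δ ≥ 19/24.
The tighter constraint is the Island fleet's, so cooperation needs δ ≥ 19/24.

19/24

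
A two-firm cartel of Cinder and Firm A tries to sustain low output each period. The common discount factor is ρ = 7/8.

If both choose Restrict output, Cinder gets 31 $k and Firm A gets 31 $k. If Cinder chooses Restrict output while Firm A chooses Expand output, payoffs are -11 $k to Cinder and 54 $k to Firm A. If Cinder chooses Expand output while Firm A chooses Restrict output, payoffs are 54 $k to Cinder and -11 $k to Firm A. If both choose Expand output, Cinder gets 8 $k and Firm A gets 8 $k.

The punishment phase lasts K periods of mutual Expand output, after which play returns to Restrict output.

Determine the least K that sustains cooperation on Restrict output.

Need Σ_{k=1}^{K} ρ^k ≥ (54−31)/(31−8) = 1.0000 at ρ = 7/8.
At K = 1 the sum is 0.8750 < 1.0000; at K = 2 it is 1.6406 ≥ 1.0000.
So the minimum punishment length is K = 2.

2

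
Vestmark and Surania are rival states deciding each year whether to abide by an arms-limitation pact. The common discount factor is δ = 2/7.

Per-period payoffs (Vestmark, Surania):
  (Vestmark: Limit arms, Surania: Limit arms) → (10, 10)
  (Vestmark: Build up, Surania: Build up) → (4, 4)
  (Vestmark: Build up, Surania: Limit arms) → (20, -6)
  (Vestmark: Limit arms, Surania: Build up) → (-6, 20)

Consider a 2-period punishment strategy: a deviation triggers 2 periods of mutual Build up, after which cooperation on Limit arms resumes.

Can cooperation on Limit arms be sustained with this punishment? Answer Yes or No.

IC: δ+…+δ^2 ≥ (20−10)/(10−4) = 5/3.
At δ = 2/7: partial sum = 0.3673 < 1.6667. Cooperation not sustainable.

No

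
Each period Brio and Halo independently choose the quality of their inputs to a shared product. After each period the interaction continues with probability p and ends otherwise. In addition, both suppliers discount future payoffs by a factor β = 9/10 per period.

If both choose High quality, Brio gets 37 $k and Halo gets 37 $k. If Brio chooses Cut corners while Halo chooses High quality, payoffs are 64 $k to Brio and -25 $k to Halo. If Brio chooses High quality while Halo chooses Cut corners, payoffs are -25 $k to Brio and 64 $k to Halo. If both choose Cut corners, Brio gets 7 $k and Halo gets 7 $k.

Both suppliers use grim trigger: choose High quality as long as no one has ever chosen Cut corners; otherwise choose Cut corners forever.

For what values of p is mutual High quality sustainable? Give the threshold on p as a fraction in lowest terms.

10/19

Expected continuation weight on next period's payoff is β·p = 9/10·p, which plays the role of the discount factor.
Cooperation requires 9/10·p ≥ (64−37)/(64−7) = 9/19, hence p ≥ 10/19.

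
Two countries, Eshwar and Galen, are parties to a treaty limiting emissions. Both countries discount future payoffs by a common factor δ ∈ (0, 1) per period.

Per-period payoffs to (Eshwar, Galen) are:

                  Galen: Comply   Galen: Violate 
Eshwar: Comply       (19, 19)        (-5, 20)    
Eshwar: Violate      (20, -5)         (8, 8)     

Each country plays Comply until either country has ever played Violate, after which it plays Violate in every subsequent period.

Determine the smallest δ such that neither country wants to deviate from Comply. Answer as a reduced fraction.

1/12

Under grim trigger the critical discount factor is (T−C)/(T−P) with T = 20, C = 19, P = 8.
δ* = (20−19)/(20−8) = 1/12.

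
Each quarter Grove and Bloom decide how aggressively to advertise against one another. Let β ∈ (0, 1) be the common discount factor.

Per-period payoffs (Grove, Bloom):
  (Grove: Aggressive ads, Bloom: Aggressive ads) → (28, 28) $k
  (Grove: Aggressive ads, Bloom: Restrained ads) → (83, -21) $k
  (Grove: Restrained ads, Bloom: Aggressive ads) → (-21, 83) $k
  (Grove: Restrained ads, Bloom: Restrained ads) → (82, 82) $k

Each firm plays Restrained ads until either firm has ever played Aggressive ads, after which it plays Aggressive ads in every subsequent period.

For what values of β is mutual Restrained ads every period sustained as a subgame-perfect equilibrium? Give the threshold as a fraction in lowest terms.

1/55

One-period gain from deviating is 83 − 82 = 1. The loss is 82 − 28 = 54 in every subsequent period, with present value 54·β/(1−β).
Deviation is unprofitable when 54·β/(1−β) ≥ 1, i.e. β/(1−β) ≥ 1/54.
Equivalently β ≥ 1/(1+54) = 1/55.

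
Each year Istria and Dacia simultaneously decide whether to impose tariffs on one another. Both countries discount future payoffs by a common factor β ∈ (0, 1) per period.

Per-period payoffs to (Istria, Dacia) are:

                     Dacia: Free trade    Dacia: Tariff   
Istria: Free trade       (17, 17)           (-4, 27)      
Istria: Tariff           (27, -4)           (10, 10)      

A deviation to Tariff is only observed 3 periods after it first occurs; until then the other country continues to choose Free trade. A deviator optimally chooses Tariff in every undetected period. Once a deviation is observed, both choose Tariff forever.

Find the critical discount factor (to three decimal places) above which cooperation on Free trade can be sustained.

A deviator earns 27 for 3 periods, then 10 forever; cooperating earns 17 forever. Multiplying the IC by (1−β):
17 ≥ 27(1−β^3) + 10β^3, so 17·β^3 ≥ 10 and β^3 ≥ 10/17.
β ≥ (10/17)^(1/3) ≈ 0.838.

0.838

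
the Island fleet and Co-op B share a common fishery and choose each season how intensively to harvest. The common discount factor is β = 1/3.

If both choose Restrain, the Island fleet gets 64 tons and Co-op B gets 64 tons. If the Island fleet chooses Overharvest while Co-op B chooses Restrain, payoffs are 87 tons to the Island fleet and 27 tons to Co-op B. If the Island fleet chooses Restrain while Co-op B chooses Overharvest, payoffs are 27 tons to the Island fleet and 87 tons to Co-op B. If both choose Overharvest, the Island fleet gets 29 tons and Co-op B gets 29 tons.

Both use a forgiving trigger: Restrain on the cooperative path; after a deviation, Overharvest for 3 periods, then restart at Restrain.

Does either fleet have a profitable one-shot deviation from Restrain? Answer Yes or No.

Yes

Comparing payoff streams over the 4 periods until play realigns: cooperate → 64(1+β+…+β^3); deviate → 87 + 29(β+…+β^3).
Cooperation is sustained iff (64−29)(β+…+β^3) ≥ 87−64.
β+…+β^3 = 1/3·(1−(1/3)^3)/(1−1/3) = 0.4815, and (87−64)/(64−29) = 0.6571.
0.4815 < 0.6571, so cooperation is not sustainable.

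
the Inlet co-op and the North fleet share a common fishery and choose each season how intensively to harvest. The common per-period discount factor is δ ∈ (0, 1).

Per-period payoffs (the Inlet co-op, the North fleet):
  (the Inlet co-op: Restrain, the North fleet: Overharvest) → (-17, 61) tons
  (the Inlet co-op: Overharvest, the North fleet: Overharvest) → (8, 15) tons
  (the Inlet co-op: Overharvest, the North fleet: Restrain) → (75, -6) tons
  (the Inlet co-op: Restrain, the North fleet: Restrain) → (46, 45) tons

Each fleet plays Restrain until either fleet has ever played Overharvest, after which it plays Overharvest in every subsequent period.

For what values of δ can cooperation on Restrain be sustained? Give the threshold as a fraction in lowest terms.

the Inlet co-op's threshold: (75−46)/(75−8) = 29/67.
the North fleet's threshold: (61−45)/(61−15) = 8/23.
29/67 > 8/23, so the Inlet co-op binds and δ* = 29/67.

29/67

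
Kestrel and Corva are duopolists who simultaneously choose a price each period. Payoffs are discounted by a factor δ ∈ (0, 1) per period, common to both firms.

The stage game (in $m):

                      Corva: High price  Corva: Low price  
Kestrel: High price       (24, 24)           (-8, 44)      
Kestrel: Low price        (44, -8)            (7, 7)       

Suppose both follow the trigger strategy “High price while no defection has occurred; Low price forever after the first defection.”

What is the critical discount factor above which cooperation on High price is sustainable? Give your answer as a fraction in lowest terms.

20/37

One-period gain from deviating is 44 − 24 = 20. The loss is 24 − 7 = 17 in every subsequent period, with present value 17·δ/(1−δ).
Deviation is unprofitable when 17·δ/(1−δ) ≥ 20, i.e. δ/(1−δ) ≥ 20/17.
Equivalently δ ≥ 20/(20+17) = 20/37.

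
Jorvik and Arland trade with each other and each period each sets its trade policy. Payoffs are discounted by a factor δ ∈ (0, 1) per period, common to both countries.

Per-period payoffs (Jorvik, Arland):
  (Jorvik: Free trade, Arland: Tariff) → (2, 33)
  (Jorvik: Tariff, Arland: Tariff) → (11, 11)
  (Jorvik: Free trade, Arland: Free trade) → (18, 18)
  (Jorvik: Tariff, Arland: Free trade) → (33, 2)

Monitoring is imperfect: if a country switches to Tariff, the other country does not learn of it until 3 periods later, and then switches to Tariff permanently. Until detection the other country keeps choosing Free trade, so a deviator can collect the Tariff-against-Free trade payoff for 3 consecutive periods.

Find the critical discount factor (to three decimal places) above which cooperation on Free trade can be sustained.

The best deviation is to choose Tariff for all 3 undetected periods, earning 33 each, then 11 forever once detected.
Deviation value: 33(1−δ^3)/(1−δ) + 11δ^3/(1−δ); cooperation value: 18/(1−δ).
IC: 18 ≥ 33(1−δ^3) + 11δ^3 = 33 − 22δ^3.
So δ^3 ≥ 15/22, giving δ ≥ (15/22)^(1/3) ≈ 0.880.

0.880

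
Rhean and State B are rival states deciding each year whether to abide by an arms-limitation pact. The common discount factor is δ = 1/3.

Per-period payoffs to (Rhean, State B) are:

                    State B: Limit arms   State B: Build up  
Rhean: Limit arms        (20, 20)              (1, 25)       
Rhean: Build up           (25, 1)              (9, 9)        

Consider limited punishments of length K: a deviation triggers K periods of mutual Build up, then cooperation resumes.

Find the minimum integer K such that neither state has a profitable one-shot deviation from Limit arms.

3

No profitable deviation requires (20−9)(δ+…+δ^K) ≥ 25−20, i.e. δ+…+δ^K ≥ 5/11 ≈ 0.4545.
With δ = 1/3, the partial sums are K=1: 0.3333, K=2: 0.4444, K=3: 0.4815.
K = 3 is the first length at which the sum reaches 0.4545.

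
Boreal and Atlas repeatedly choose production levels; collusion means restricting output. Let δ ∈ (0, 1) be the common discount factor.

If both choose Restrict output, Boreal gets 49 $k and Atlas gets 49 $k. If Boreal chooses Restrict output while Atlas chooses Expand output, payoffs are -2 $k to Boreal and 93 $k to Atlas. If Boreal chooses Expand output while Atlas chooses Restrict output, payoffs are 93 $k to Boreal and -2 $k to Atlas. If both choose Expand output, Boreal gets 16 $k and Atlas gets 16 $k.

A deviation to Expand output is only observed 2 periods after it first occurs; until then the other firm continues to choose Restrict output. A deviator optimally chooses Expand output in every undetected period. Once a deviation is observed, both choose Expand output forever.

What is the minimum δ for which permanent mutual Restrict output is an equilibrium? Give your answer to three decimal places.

0.756

Deviating for the 2 undetected periods gains 93−49 = 44 per period over cooperation, then loses 49−16 = 33 per period forever once punishment starts.
Gain: 44(1 + δ + … + δ^1); loss: 33·δ^2/(1−δ).
No profitable deviation ⇔ 44(1−δ^2) ≤ 33·δ^2, i.e. δ^2 ≥ 44/(44+33) = 4/7.
Hence δ ≥ (4/7)^(1/2) ≈ 0.756.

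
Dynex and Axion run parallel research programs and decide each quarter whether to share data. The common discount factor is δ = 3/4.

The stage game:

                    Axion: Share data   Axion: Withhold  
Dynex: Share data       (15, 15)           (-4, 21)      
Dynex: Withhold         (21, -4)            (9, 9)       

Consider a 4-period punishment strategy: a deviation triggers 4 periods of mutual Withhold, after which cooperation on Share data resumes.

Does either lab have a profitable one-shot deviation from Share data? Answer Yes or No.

No

A one-shot deviation gives 21 now, then 9 for 4 periods, then back to 15.
Gain from deviating: (21−15) today; loss: (15−9) in each of the next 4 periods.
No-deviation condition: (15−9)(δ+…+δ^4) ≥ 21−15, i.e. δ+…+δ^4 ≥ 1.
At δ = 3/4: δ+…+δ^4 = 2.0508 ≥ 1.0000.
So cooperation is sustainable.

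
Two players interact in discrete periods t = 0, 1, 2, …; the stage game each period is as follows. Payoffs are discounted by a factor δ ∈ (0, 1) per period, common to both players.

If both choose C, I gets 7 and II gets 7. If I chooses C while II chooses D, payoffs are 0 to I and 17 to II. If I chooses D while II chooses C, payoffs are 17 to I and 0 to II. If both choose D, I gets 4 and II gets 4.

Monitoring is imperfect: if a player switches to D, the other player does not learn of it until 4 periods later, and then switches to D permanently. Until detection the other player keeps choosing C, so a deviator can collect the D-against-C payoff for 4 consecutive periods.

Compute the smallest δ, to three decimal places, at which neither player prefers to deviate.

Deviating for the 4 undetected periods gains 17−7 = 10 per period over cooperation, then loses 7−4 = 3 per period forever once punishment starts.
Gain: 10(1 + δ + … + δ^3); loss: 3·δ^4/(1−δ).
No profitable deviation ⇔ 10(1−δ^4) ≤ 3·δ^4, i.e. δ^4 ≥ 10/(10+3) = 10/13.
Hence δ ≥ (10/13)^(1/4) ≈ 0.937.

0.937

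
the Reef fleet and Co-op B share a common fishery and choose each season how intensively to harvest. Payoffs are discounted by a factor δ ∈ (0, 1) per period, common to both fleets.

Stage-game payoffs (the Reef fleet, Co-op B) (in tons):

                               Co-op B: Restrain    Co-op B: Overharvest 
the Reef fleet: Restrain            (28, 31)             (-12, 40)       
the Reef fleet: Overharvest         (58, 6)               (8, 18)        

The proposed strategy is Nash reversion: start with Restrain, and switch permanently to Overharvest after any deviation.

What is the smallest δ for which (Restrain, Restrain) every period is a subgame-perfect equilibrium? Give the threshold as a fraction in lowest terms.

the Reef fleet: cooperation gives 28 each period; deviation gives 58 once then 8 forever.
  28/(1−δ) ≥ 58 + 8δ/(1−δ) ⇒ δ ≥ 30/50 = 3/5.
Co-op B: cooperation gives 31 each period; deviation gives 40 once then 18 forever.
  δ ≥ 9/22.
Both must hold, so the binding constraint is the Reef fleet's: δ ≥ 3/5.

3/5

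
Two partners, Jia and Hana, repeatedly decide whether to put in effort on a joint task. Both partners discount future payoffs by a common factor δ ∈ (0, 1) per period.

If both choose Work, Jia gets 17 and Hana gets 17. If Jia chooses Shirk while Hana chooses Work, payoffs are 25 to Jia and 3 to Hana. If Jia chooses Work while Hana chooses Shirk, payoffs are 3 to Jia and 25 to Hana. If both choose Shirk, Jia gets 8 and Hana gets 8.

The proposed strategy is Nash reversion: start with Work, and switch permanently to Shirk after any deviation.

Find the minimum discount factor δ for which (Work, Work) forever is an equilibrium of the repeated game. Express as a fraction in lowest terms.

Under grim trigger the critical discount factor is (T−C)/(T−P) with T = 25, C = 17, P = 8.
δ* = (25−17)/(25−8) = 8/17.

8/17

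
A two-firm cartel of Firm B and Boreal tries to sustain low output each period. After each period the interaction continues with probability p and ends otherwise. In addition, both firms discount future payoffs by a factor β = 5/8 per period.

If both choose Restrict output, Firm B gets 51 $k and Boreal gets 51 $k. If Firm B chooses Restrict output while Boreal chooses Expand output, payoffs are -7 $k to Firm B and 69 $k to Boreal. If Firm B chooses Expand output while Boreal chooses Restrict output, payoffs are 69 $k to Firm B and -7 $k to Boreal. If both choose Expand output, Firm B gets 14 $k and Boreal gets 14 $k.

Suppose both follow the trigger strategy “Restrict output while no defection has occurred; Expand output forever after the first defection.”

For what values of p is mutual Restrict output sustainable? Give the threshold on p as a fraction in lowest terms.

144/275

With continuation probability p and discount β, the effective per-period discount factor is βp.
Grim-trigger IC: βp ≥ (69−51)/(69−14) = 18/55.
So p ≥ (18/55)/(5/8) = 144/275.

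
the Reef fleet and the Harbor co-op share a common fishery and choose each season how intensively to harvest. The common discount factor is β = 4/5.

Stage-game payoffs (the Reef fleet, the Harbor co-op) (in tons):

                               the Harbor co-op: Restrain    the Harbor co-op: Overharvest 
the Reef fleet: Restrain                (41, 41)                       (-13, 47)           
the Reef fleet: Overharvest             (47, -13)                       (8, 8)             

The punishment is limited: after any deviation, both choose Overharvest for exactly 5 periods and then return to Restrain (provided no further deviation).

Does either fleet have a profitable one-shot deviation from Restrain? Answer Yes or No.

No

Comparing payoff streams over the 6 periods until play realigns: cooperate → 41(1+β+…+β^5); deviate → 47 + 8(β+…+β^5).
Cooperation is sustained iff (41−8)(β+…+β^5) ≥ 47−41.
β+…+β^5 = 4/5·(1−(4/5)^5)/(1−4/5) = 2.6893, and (47−41)/(41−8) = 0.1818.
2.6893 ≥ 0.1818, so cooperation is sustainable.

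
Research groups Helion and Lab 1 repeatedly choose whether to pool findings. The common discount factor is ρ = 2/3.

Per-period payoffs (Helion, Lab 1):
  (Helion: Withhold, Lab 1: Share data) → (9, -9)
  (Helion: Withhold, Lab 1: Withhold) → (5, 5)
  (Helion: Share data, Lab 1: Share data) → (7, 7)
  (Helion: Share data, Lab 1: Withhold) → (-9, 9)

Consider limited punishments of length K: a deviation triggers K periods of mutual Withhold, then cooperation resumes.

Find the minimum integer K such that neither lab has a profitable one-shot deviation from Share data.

2

IC: ρ(1−ρ^K)/(1−ρ) ≥ (9−7)/(7−5) = 1.
With ρ = 2/3: need 1 − ρ^K ≥ 1·(1−2/3)/(2/3), i.e. ρ^K ≤ 0.5000.
Since (2/3)^1 = 0.6667 and (2/3)^2 = 0.4444, the smallest such K is 2.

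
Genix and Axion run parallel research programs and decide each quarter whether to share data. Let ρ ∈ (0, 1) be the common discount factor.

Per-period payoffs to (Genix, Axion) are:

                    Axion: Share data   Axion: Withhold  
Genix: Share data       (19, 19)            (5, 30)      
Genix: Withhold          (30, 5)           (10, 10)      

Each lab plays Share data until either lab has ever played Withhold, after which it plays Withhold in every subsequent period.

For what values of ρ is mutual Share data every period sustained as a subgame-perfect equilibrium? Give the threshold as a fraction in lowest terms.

One-period gain from deviating is 30 − 19 = 11. The loss is 19 − 10 = 9 in every subsequent period, with present value 9·ρ/(1−ρ).
Deviation is unprofitable when 9·ρ/(1−ρ) ≥ 11, i.e. ρ/(1−ρ) ≥ 11/9.
Equivalently ρ ≥ 11/(11+9) = 11/20.

11/20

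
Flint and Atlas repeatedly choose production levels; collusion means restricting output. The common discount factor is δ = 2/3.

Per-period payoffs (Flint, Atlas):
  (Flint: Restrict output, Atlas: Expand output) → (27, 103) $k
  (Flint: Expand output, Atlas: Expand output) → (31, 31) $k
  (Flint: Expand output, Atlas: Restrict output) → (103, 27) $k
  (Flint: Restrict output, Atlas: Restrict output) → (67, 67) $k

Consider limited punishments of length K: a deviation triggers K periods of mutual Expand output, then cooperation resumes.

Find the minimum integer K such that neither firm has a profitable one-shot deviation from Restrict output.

Need Σ_{k=1}^{K} δ^k ≥ (103−67)/(67−31) = 1.0000 at δ = 2/3.
At K = 1 the sum is 0.6667 < 1.0000; at K = 2 it is 1.1111 ≥ 1.0000.
So the minimum punishment length is K = 2.

2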